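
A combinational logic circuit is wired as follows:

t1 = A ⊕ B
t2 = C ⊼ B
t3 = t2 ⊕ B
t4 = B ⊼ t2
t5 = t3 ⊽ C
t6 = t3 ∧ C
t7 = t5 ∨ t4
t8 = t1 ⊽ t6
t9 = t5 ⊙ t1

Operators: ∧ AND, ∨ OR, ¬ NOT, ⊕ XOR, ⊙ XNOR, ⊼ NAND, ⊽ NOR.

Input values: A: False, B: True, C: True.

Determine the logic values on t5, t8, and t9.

t1 = A XOR B = False XOR True = True
t2 = C NAND B = True NAND True = False
t3 = t2 XOR B = False XOR True = True
t5 = t3 NOR C = True NOR True = False
t6 = t3 AND C = True AND True = True
t8 = t1 NOR t6 = True NOR True = False
t9 = t5 XNOR t1 = False XNOR True = False

t5 = False; t8 = False; t9 = False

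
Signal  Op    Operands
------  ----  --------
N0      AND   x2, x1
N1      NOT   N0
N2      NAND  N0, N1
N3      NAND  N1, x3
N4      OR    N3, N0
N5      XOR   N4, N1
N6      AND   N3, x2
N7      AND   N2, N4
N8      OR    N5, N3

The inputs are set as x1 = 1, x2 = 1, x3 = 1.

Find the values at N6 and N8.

N6 = 1, N8 = 1

N0 = x2 AND x1 = 1 AND 1 = 1
N1 = NOT N0 = NOT 1 = 0
N3 = N1 NAND x3 = 0 NAND 1 = 1
N4 = N3 OR N0 = 1 OR 1 = 1
N5 = N4 XOR N1 = 1 XOR 0 = 1
N6 = N3 AND x2 = 1 AND 1 = 1
N8 = N5 OR N3 = 1 OR 1 = 1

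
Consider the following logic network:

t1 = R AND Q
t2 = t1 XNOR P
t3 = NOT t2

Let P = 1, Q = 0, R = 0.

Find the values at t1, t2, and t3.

t1 = 0; t2 = 0; t3 = 1

t1 = R AND Q = 0 AND 0 = 0
t2 = t1 XNOR P = 0 XNOR 1 = 0
t3 = NOT t2 = NOT 0 = 1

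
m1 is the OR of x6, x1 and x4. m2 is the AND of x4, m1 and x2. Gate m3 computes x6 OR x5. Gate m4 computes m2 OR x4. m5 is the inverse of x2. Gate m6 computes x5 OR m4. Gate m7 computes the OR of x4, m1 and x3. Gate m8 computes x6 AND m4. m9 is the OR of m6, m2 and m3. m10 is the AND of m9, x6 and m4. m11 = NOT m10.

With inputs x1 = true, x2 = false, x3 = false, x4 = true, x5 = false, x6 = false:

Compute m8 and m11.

m8 = false  m11 = true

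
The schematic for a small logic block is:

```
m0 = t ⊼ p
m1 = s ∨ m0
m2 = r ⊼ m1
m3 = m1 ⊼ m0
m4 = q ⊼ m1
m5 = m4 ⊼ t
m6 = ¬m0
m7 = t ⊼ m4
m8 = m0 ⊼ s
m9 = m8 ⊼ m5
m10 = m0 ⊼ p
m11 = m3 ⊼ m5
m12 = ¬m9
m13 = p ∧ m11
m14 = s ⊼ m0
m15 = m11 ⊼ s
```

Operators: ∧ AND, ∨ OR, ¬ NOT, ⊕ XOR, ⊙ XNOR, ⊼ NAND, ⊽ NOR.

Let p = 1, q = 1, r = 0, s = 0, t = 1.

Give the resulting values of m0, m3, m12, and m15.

m0 = 0, m3 = 1, m12 = 0, m15 = 1

m0 = t NAND p = 1 NAND 1 = 0
m1 = s OR m0 = 0 OR 0 = 0
m3 = m1 NAND m0 = 0 NAND 0 = 1
m4 = q NAND m1 = 1 NAND 0 = 1
m5 = m4 NAND t = 1 NAND 1 = 0
m8 = m0 NAND s = 0 NAND 0 = 1
m9 = m8 NAND m5 = 1 NAND 0 = 1
m11 = m3 NAND m5 = 1 NAND 0 = 1
m12 = NOT m9 = NOT 1 = 0
m15 = m11 NAND s = 1 NAND 0 = 1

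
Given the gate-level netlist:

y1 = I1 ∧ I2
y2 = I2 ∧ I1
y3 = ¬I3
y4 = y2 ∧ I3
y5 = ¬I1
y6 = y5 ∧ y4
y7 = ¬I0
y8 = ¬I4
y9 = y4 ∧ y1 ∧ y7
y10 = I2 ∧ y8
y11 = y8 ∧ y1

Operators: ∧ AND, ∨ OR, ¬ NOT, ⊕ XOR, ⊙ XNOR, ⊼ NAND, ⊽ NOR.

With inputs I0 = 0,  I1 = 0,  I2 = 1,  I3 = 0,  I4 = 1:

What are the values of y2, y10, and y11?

y2 = 0  y10 = 0  y11 = 0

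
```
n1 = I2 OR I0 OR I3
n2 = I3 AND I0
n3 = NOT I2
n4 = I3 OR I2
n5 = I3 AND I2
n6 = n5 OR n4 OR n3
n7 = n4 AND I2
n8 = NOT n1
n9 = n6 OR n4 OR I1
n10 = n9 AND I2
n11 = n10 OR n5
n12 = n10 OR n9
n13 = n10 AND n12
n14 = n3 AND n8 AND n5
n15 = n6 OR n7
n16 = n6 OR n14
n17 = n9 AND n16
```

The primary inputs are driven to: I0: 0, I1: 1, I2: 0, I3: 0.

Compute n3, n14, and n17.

n3 = 1; n14 = 0; n17 = 1

n1 = I2 OR I0 OR I3 = 0 OR 0 OR 0 = 0
n3 = NOT I2 = NOT 0 = 1
n4 = I3 OR I2 = 0 OR 0 = 0
n5 = I3 AND I2 = 0 AND 0 = 0
n6 = n5 OR n4 OR n3 = 0 OR 0 OR 1 = 1
n8 = NOT n1 = NOT 0 = 1
n9 = n6 OR n4 OR I1 = 1 OR 0 OR 1 = 1
n14 = n3 AND n8 AND n5 = 1 AND 1 AND 0 = 0
n16 = n6 OR n14 = 1 OR 0 = 1
n17 = n9 AND n16 = 1 AND 1 = 1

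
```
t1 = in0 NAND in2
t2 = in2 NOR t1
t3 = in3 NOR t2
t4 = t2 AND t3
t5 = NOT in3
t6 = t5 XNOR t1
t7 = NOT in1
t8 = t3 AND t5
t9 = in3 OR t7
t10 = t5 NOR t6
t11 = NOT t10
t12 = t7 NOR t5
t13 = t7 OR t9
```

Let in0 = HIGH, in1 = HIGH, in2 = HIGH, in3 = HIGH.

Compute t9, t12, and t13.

t9 = HIGH; t12 = HIGH; t13 = HIGH

t5 = NOT in3 = NOT HIGH = LOW
t7 = NOT in1 = NOT HIGH = LOW
t9 = in3 OR t7 = HIGH OR LOW = HIGH
t12 = t7 NOR t5 = LOW NOR LOW = HIGH
t13 = t7 OR t9 = LOW OR HIGH = HIGH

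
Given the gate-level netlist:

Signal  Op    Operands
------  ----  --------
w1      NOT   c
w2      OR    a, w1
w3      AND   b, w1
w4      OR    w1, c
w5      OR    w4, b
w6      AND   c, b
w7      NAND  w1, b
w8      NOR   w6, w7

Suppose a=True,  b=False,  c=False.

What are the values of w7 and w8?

w7 = True  w8 = False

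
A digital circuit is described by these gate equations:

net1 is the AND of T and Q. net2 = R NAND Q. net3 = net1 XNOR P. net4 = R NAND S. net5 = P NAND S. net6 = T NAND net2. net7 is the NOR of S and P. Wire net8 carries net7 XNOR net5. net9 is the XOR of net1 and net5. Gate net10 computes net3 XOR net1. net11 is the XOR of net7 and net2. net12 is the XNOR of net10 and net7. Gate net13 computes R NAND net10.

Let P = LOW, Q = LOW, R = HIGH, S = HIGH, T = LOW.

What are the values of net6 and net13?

net1 = T AND Q = LOW AND LOW = LOW
net2 = R NAND Q = HIGH NAND LOW = HIGH
net3 = net1 XNOR P = LOW XNOR LOW = HIGH
net6 = T NAND net2 = LOW NAND HIGH = HIGH
net10 = net3 XOR net1 = HIGH XOR LOW = HIGH
net13 = R NAND net10 = HIGH NAND HIGH = LOW

net6 = HIGH; net13 = LOW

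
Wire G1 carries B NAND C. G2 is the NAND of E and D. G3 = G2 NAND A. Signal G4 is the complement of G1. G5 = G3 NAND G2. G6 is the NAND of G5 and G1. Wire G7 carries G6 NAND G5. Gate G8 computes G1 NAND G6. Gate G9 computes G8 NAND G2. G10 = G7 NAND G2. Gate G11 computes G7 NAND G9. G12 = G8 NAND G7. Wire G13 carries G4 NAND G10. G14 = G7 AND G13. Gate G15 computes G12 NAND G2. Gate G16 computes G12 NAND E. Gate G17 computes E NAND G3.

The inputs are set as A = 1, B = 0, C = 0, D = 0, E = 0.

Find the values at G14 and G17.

G1 = B NAND C = 0 NAND 0 = 1
G2 = E NAND D = 0 NAND 0 = 1
G3 = G2 NAND A = 1 NAND 1 = 0
G4 = NOT G1 = NOT 1 = 0
G5 = G3 NAND G2 = 0 NAND 1 = 1
G6 = G5 NAND G1 = 1 NAND 1 = 0
G7 = G6 NAND G5 = 0 NAND 1 = 1
G10 = G7 NAND G2 = 1 NAND 1 = 0
G13 = G4 NAND G10 = 0 NAND 0 = 1
G14 = G7 AND G13 = 1 AND 1 = 1
G17 = E NAND G3 = 0 NAND 0 = 1

G14 = 1  G17 = 1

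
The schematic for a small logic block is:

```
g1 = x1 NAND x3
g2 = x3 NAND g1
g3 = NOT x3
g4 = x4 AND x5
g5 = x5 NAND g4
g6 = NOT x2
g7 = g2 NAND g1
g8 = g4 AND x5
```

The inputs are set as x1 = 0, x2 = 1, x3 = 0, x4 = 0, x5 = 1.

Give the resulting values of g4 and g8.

g4 = 0  g8 = 0

g4 = x4 AND x5 = 0 AND 1 = 0
g8 = g4 AND x5 = 0 AND 1 = 0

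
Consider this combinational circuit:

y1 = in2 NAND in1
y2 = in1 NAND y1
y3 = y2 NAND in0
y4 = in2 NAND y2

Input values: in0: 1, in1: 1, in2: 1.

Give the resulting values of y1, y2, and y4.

y1 = in2 NAND in1 = 1 NAND 1 = 0
y2 = in1 NAND y1 = 1 NAND 0 = 1
y4 = in2 NAND y2 = 1 NAND 1 = 0

y1 = 0  y2 = 1  y4 = 0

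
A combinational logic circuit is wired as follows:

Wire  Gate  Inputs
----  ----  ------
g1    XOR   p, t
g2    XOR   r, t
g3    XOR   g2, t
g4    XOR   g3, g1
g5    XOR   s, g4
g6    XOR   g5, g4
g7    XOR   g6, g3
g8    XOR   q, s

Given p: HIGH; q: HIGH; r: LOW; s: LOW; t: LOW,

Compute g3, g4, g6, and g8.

g3 = LOW; g4 = HIGH; g6 = LOW; g8 = HIGH

g1 = p XOR t = HIGH XOR LOW = HIGH
g2 = r XOR t = LOW XOR LOW = LOW
g3 = g2 XOR t = LOW XOR LOW = LOW
g4 = g3 XOR g1 = LOW XOR HIGH = HIGH
g5 = s XOR g4 = LOW XOR HIGH = HIGH
g6 = g5 XOR g4 = HIGH XOR HIGH = LOW
g8 = q XOR s = HIGH XOR LOW = HIGH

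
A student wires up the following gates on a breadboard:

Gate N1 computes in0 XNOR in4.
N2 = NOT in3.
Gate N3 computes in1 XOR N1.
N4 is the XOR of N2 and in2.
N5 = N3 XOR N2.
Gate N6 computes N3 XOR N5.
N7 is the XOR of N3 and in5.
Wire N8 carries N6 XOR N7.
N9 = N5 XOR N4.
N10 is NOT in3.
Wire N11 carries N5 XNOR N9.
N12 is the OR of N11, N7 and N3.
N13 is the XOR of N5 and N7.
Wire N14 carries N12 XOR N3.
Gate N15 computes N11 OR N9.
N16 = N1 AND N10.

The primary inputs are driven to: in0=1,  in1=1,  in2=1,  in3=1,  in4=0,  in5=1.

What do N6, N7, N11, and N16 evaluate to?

N6 = 0; N7 = 0; N11 = 0; N16 = 0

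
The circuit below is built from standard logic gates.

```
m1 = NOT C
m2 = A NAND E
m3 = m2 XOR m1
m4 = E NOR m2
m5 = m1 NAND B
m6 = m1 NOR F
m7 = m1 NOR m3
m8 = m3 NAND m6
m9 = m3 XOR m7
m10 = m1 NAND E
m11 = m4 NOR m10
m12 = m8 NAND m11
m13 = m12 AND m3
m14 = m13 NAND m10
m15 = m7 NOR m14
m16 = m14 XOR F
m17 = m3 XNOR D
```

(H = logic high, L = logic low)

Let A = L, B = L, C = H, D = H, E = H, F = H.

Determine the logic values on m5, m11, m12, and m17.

m5 = H, m11 = L, m12 = H, m17 = H

m1 = NOT C = NOT H = L
m2 = A NAND E = L NAND H = H
m3 = m2 XOR m1 = H XOR L = H
m4 = E NOR m2 = H NOR H = L
m5 = m1 NAND B = L NAND L = H
m6 = m1 NOR F = L NOR H = L
m8 = m3 NAND m6 = H NAND L = H
m10 = m1 NAND E = L NAND H = H
m11 = m4 NOR m10 = L NOR H = L
m12 = m8 NAND m11 = H NAND L = H
m17 = m3 XNOR D = H XNOR H = H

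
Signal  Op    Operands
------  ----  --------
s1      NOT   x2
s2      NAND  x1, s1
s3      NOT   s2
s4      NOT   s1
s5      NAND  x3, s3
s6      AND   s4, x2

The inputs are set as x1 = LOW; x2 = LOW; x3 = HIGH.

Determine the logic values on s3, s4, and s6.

s1 = NOT x2 = NOT LOW = HIGH
s2 = x1 NAND s1 = LOW NAND HIGH = HIGH
s3 = NOT s2 = NOT HIGH = LOW
s4 = NOT s1 = NOT HIGH = LOW
s6 = s4 AND x2 = LOW AND LOW = LOW

s3 = LOW; s4 = LOW; s6 = LOW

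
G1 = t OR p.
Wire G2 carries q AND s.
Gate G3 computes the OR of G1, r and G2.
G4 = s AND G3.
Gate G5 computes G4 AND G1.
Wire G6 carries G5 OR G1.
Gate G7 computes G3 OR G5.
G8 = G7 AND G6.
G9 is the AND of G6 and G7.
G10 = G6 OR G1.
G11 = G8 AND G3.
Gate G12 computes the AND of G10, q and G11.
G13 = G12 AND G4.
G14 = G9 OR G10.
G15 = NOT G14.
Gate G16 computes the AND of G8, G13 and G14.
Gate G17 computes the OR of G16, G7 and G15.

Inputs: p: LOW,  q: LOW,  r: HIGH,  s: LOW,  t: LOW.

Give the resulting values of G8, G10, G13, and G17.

G8 = LOW, G10 = LOW, G13 = LOW, G17 = HIGH

G1 = t OR p = LOW OR LOW = LOW
G2 = q AND s = LOW AND LOW = LOW
G3 = G1 OR r OR G2 = LOW OR HIGH OR LOW = HIGH
G4 = s AND G3 = LOW AND HIGH = LOW
G5 = G4 AND G1 = LOW AND LOW = LOW
G6 = G5 OR G1 = LOW OR LOW = LOW
G7 = G3 OR G5 = HIGH OR LOW = HIGH
G8 = G7 AND G6 = HIGH AND LOW = LOW
G9 = G6 AND G7 = LOW AND HIGH = LOW
G10 = G6 OR G1 = LOW OR LOW = LOW
G11 = G8 AND G3 = LOW AND HIGH = LOW
G12 = G10 AND q AND G11 = LOW AND LOW AND LOW = LOW
G13 = G12 AND G4 = LOW AND LOW = LOW
G14 = G9 OR G10 = LOW OR LOW = LOW
G15 = NOT G14 = NOT LOW = HIGH
G16 = G8 AND G13 AND G14 = LOW AND LOW AND LOW = LOW
G17 = G16 OR G7 OR G15 = LOW OR HIGH OR HIGH = HIGH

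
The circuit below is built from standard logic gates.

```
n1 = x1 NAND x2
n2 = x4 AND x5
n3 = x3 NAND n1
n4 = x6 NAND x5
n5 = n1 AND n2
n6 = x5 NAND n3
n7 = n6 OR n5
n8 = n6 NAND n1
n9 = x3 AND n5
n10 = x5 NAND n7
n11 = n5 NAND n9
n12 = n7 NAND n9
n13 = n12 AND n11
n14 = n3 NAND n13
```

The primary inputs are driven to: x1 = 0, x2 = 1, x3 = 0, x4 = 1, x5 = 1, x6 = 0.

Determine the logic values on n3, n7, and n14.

n3 = 1  n7 = 1  n14 = 0

n1 = x1 NAND x2 = 0 NAND 1 = 1
n2 = x4 AND x5 = 1 AND 1 = 1
n3 = x3 NAND n1 = 0 NAND 1 = 1
n5 = n1 AND n2 = 1 AND 1 = 1
n6 = x5 NAND n3 = 1 NAND 1 = 0
n7 = n6 OR n5 = 0 OR 1 = 1
n9 = x3 AND n5 = 0 AND 1 = 0
n11 = n5 NAND n9 = 1 NAND 0 = 1
n12 = n7 NAND n9 = 1 NAND 0 = 1
n13 = n12 AND n11 = 1 AND 1 = 1
n14 = n3 NAND n13 = 1 NAND 1 = 0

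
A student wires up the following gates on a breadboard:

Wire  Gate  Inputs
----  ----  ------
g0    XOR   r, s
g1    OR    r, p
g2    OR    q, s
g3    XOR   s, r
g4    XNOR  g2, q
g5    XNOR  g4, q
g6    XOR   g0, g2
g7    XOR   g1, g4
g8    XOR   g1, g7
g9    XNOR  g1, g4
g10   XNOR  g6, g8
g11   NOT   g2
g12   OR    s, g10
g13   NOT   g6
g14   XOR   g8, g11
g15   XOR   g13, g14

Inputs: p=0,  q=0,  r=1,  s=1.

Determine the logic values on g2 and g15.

g2 = 1, g15 = 0

g0 = r XOR s = 1 XOR 1 = 0
g1 = r OR p = 1 OR 0 = 1
g2 = q OR s = 0 OR 1 = 1
g4 = g2 XNOR q = 1 XNOR 0 = 0
g6 = g0 XOR g2 = 0 XOR 1 = 1
g7 = g1 XOR g4 = 1 XOR 0 = 1
g8 = g1 XOR g7 = 1 XOR 1 = 0
g11 = NOT g2 = NOT 1 = 0
g13 = NOT g6 = NOT 1 = 0
g14 = g8 XOR g11 = 0 XOR 0 = 0
g15 = g13 XOR g14 = 0 XOR 0 = 0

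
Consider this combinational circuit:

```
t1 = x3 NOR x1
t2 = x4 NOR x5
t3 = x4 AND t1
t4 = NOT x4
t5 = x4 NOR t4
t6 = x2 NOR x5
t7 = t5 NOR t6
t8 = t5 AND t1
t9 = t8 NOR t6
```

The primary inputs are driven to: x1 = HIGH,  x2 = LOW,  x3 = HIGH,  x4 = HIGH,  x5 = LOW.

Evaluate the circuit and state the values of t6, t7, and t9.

t6 = HIGH  t7 = LOW  t9 = LOW

t1 = x3 NOR x1 = HIGH NOR HIGH = LOW
t4 = NOT x4 = NOT HIGH = LOW
t5 = x4 NOR t4 = HIGH NOR LOW = LOW
t6 = x2 NOR x5 = LOW NOR LOW = HIGH
t7 = t5 NOR t6 = LOW NOR HIGH = LOW
t8 = t5 AND t1 = LOW AND LOW = LOW
t9 = t8 NOR t6 = LOW NOR HIGH = LOW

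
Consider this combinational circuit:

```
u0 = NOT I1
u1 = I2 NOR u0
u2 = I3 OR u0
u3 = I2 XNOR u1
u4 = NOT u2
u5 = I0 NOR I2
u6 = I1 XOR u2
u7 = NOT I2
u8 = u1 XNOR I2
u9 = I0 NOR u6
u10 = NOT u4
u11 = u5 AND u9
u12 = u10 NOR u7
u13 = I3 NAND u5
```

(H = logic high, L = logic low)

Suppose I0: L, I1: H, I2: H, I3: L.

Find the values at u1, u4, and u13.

u1 = L; u4 = H; u13 = H

u0 = NOT I1 = NOT H = L
u1 = I2 NOR u0 = H NOR L = L
u2 = I3 OR u0 = L OR L = L
u4 = NOT u2 = NOT L = H
u5 = I0 NOR I2 = L NOR H = L
u13 = I3 NAND u5 = L NAND L = H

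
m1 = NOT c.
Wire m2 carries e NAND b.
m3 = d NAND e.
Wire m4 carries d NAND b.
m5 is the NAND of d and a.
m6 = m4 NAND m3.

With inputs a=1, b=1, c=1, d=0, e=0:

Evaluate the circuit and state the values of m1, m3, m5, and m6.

m1 = NOT c = NOT 1 = 0
m3 = d NAND e = 0 NAND 0 = 1
m4 = d NAND b = 0 NAND 1 = 1
m5 = d NAND a = 0 NAND 1 = 1
m6 = m4 NAND m3 = 1 NAND 1 = 0

m1 = 0  m3 = 1  m5 = 1  m6 = 0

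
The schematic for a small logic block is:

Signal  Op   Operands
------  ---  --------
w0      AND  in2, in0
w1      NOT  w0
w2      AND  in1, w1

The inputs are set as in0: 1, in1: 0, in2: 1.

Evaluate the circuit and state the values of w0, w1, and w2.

w0 = 1; w1 = 0; w2 = 0

w0 = in2 AND in0 = 1 AND 1 = 1
w1 = NOT w0 = NOT 1 = 0
w2 = in1 AND w1 = 0 AND 0 = 0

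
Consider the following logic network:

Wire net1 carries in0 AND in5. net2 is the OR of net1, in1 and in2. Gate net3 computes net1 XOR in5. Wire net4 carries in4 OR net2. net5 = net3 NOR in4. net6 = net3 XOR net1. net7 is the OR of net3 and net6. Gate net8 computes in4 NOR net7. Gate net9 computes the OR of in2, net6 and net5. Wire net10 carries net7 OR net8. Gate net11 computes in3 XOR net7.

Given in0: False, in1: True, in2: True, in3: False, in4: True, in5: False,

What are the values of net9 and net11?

net9 = True  net11 = False

net1 = in0 AND in5 = False AND False = False
net3 = net1 XOR in5 = False XOR False = False
net5 = net3 NOR in4 = False NOR True = False
net6 = net3 XOR net1 = False XOR False = False
net7 = net3 OR net6 = False OR False = False
net9 = in2 OR net6 OR net5 = True OR False OR False = True
net11 = in3 XOR net7 = False XOR False = False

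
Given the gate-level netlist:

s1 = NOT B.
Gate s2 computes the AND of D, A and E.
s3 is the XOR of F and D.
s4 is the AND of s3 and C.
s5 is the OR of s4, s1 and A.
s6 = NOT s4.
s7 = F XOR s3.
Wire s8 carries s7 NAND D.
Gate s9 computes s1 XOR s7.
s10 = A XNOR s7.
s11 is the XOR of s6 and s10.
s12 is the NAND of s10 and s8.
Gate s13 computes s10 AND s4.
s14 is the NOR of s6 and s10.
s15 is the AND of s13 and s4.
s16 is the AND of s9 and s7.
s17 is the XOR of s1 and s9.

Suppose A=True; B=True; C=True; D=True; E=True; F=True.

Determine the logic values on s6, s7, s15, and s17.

s6 = True, s7 = True, s15 = False, s17 = True

s1 = NOT B = NOT True = False
s3 = F XOR D = True XOR True = False
s4 = s3 AND C = False AND True = False
s6 = NOT s4 = NOT False = True
s7 = F XOR s3 = True XOR False = True
s9 = s1 XOR s7 = False XOR True = True
s10 = A XNOR s7 = True XNOR True = True
s13 = s10 AND s4 = True AND False = False
s15 = s13 AND s4 = False AND False = False
s17 = s1 XOR s9 = False XOR True = True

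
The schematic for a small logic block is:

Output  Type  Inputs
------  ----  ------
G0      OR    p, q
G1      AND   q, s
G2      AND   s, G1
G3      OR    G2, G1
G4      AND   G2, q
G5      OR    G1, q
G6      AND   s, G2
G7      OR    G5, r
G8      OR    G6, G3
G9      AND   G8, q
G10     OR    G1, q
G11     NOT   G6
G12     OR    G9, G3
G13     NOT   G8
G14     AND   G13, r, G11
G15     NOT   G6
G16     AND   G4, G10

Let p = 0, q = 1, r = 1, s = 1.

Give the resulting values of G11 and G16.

G11 = 0; G16 = 1

G1 = q AND s = 1 AND 1 = 1
G2 = s AND G1 = 1 AND 1 = 1
G4 = G2 AND q = 1 AND 1 = 1
G6 = s AND G2 = 1 AND 1 = 1
G10 = G1 OR q = 1 OR 1 = 1
G11 = NOT G6 = NOT 1 = 0
G16 = G4 AND G10 = 1 AND 1 = 1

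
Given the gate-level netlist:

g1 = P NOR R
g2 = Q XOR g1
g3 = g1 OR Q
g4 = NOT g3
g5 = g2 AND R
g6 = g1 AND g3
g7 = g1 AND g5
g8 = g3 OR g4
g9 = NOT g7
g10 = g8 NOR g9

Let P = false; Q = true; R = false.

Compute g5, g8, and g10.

g5 = false  g8 = true  g10 = false

g1 = P NOR R = false NOR false = true
g2 = Q XOR g1 = true XOR true = false
g3 = g1 OR Q = true OR true = true
g4 = NOT g3 = NOT true = false
g5 = g2 AND R = false AND false = false
g7 = g1 AND g5 = true AND false = false
g8 = g3 OR g4 = true OR false = true
g9 = NOT g7 = NOT false = true
g10 = g8 NOR g9 = true NOR true = false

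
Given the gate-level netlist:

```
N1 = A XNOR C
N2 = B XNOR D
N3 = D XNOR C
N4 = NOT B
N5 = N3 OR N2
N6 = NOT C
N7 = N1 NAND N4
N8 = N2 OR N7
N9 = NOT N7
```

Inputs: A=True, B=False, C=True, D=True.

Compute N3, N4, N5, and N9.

N3 = True; N4 = True; N5 = True; N9 = True

N1 = A XNOR C = True XNOR True = True
N2 = B XNOR D = False XNOR True = False
N3 = D XNOR C = True XNOR True = True
N4 = NOT B = NOT False = True
N5 = N3 OR N2 = True OR False = True
N7 = N1 NAND N4 = True NAND True = False
N9 = NOT N7 = NOT False = True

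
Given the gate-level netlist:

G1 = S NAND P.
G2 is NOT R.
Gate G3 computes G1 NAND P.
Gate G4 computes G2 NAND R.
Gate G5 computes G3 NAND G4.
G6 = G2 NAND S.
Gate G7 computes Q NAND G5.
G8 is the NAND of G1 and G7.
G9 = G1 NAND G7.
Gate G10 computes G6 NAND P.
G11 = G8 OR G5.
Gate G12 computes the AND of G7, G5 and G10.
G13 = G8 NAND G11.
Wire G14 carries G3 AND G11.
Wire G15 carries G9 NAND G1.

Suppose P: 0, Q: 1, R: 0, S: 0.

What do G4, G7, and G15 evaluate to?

G1 = S NAND P = 0 NAND 0 = 1
G2 = NOT R = NOT 0 = 1
G3 = G1 NAND P = 1 NAND 0 = 1
G4 = G2 NAND R = 1 NAND 0 = 1
G5 = G3 NAND G4 = 1 NAND 1 = 0
G7 = Q NAND G5 = 1 NAND 0 = 1
G9 = G1 NAND G7 = 1 NAND 1 = 0
G15 = G9 NAND G1 = 0 NAND 1 = 1

G4 = 1  G7 = 1  G15 = 1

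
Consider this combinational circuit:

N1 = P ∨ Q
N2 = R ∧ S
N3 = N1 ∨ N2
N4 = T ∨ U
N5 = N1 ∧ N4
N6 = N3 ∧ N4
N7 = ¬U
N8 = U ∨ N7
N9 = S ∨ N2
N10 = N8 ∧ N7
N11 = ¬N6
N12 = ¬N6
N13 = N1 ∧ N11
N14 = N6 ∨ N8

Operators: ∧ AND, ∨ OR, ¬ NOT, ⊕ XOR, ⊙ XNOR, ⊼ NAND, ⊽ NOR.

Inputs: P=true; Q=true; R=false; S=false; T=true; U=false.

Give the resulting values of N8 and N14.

N8 = true  N14 = true

N1 = P OR Q = true OR true = true
N2 = R AND S = false AND false = false
N3 = N1 OR N2 = true OR false = true
N4 = T OR U = true OR false = true
N6 = N3 AND N4 = true AND true = true
N7 = NOT U = NOT false = true
N8 = U OR N7 = false OR true = true
N14 = N6 OR N8 = true OR true = true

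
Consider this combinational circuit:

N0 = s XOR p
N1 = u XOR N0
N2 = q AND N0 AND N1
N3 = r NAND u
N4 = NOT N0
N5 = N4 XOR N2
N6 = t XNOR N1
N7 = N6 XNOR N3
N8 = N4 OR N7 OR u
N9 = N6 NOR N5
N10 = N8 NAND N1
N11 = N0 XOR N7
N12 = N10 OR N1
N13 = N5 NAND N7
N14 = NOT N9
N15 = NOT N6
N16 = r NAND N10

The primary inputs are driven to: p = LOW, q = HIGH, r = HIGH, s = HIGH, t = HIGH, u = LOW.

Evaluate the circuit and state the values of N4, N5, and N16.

N0 = s XOR p = HIGH XOR LOW = HIGH
N1 = u XOR N0 = LOW XOR HIGH = HIGH
N2 = q AND N0 AND N1 = HIGH AND HIGH AND HIGH = HIGH
N3 = r NAND u = HIGH NAND LOW = HIGH
N4 = NOT N0 = NOT HIGH = LOW
N5 = N4 XOR N2 = LOW XOR HIGH = HIGH
N6 = t XNOR N1 = HIGH XNOR HIGH = HIGH
N7 = N6 XNOR N3 = HIGH XNOR HIGH = HIGH
N8 = N4 OR N7 OR u = LOW OR HIGH OR LOW = HIGH
N10 = N8 NAND N1 = HIGH NAND HIGH = LOW
N16 = r NAND N10 = HIGH NAND LOW = HIGH

N4 = LOW; N5 = HIGH; N16 = HIGH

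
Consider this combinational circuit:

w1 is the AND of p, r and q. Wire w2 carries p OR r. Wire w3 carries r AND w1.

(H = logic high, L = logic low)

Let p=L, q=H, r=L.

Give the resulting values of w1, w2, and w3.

w1 = p AND r AND q = L AND L AND H = L
w2 = p OR r = L OR L = L
w3 = r AND w1 = L AND L = L

w1 = L, w2 = L, w3 = L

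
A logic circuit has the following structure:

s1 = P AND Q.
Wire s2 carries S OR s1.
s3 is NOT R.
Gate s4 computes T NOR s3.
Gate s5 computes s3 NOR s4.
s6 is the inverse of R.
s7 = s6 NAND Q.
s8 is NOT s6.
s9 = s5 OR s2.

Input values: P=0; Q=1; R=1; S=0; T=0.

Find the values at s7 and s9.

s7 = 1  s9 = 0

s1 = P AND Q = 0 AND 1 = 0
s2 = S OR s1 = 0 OR 0 = 0
s3 = NOT R = NOT 1 = 0
s4 = T NOR s3 = 0 NOR 0 = 1
s5 = s3 NOR s4 = 0 NOR 1 = 0
s6 = NOT R = NOT 1 = 0
s7 = s6 NAND Q = 0 NAND 1 = 1
s9 = s5 OR s2 = 0 OR 0 = 0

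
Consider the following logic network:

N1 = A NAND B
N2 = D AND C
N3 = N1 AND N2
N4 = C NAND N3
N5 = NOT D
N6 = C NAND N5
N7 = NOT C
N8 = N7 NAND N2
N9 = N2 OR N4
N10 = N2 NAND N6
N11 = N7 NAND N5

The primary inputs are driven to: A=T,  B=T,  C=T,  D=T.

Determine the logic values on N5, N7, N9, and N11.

N5 = F, N7 = F, N9 = T, N11 = T

N1 = A NAND B = T NAND T = F
N2 = D AND C = T AND T = T
N3 = N1 AND N2 = F AND T = F
N4 = C NAND N3 = T NAND F = T
N5 = NOT D = NOT T = F
N7 = NOT C = NOT T = F
N9 = N2 OR N4 = T OR T = T
N11 = N7 NAND N5 = F NAND F = T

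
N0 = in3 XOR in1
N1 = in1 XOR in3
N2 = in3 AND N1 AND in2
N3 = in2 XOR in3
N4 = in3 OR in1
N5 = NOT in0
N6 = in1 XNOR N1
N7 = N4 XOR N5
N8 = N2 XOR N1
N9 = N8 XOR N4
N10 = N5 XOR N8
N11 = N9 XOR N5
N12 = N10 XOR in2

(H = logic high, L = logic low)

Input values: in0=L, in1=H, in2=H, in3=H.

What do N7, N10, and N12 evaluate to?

N7 = L  N10 = H  N12 = L

N1 = in1 XOR in3 = H XOR H = L
N2 = in3 AND N1 AND in2 = H AND L AND H = L
N4 = in3 OR in1 = H OR H = H
N5 = NOT in0 = NOT L = H
N7 = N4 XOR N5 = H XOR H = L
N8 = N2 XOR N1 = L XOR L = L
N10 = N5 XOR N8 = H XOR L = H
N12 = N10 XOR in2 = H XOR H = L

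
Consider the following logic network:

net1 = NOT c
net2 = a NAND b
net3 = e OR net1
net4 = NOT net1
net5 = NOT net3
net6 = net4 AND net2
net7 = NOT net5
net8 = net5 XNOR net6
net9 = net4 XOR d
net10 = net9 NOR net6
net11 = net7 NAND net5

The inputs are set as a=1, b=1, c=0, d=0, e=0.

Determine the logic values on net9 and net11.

net1 = NOT c = NOT 0 = 1
net3 = e OR net1 = 0 OR 1 = 1
net4 = NOT net1 = NOT 1 = 0
net5 = NOT net3 = NOT 1 = 0
net7 = NOT net5 = NOT 0 = 1
net9 = net4 XOR d = 0 XOR 0 = 0
net11 = net7 NAND net5 = 1 NAND 0 = 1

net9 = 0; net11 = 1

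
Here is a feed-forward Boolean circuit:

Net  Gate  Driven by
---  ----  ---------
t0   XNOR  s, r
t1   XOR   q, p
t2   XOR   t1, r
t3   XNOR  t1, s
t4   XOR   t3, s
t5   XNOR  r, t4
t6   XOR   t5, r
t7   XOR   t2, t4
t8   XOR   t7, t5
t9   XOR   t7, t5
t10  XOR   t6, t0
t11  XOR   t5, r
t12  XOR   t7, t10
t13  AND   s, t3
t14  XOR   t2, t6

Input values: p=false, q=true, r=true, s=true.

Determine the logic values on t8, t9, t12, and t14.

t8 = false, t9 = false, t12 = false, t14 = true

t0 = s XNOR r = true XNOR true = true
t1 = q XOR p = true XOR false = true
t2 = t1 XOR r = true XOR true = false
t3 = t1 XNOR s = true XNOR true = true
t4 = t3 XOR s = true XOR true = false
t5 = r XNOR t4 = true XNOR false = false
t6 = t5 XOR r = false XOR true = true
t7 = t2 XOR t4 = false XOR false = false
t8 = t7 XOR t5 = false XOR false = false
t9 = t7 XOR t5 = false XOR false = false
t10 = t6 XOR t0 = true XOR true = false
t12 = t7 XOR t10 = false XOR false = false
t14 = t2 XOR t6 = false XOR true = true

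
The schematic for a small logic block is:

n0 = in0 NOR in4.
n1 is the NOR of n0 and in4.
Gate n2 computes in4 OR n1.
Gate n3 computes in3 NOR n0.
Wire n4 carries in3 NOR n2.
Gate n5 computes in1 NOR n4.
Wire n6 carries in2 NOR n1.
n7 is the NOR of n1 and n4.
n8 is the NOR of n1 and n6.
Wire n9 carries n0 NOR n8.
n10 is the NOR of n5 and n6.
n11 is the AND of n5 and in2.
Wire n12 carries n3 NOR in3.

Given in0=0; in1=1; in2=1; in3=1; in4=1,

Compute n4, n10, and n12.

n0 = in0 NOR in4 = 0 NOR 1 = 0
n1 = n0 NOR in4 = 0 NOR 1 = 0
n2 = in4 OR n1 = 1 OR 0 = 1
n3 = in3 NOR n0 = 1 NOR 0 = 0
n4 = in3 NOR n2 = 1 NOR 1 = 0
n5 = in1 NOR n4 = 1 NOR 0 = 0
n6 = in2 NOR n1 = 1 NOR 0 = 0
n10 = n5 NOR n6 = 0 NOR 0 = 1
n12 = n3 NOR in3 = 0 NOR 1 = 0

n4 = 0  n10 = 1  n12 = 0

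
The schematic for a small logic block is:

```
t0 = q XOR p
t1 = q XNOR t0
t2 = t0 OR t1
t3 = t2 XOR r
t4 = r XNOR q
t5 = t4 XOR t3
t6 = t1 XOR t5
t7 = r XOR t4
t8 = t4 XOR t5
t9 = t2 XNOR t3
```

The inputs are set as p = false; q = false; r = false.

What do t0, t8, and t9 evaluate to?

t0 = false; t8 = true; t9 = true

t0 = q XOR p = false XOR false = false
t1 = q XNOR t0 = false XNOR false = true
t2 = t0 OR t1 = false OR true = true
t3 = t2 XOR r = true XOR false = true
t4 = r XNOR q = false XNOR false = true
t5 = t4 XOR t3 = true XOR true = false
t8 = t4 XOR t5 = true XOR false = true
t9 = t2 XNOR t3 = true XNOR true = true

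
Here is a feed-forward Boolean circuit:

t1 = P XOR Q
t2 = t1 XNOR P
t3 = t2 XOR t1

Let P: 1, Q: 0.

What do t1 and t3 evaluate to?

t1 = 1, t3 = 0

t1 = P XOR Q = 1 XOR 0 = 1
t2 = t1 XNOR P = 1 XNOR 1 = 1
t3 = t2 XOR t1 = 1 XOR 1 = 0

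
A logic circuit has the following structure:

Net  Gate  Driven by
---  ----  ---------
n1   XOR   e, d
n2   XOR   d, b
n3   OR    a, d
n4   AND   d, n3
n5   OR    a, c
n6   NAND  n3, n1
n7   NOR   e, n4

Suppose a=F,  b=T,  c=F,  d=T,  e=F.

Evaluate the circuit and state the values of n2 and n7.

n2 = F  n7 = F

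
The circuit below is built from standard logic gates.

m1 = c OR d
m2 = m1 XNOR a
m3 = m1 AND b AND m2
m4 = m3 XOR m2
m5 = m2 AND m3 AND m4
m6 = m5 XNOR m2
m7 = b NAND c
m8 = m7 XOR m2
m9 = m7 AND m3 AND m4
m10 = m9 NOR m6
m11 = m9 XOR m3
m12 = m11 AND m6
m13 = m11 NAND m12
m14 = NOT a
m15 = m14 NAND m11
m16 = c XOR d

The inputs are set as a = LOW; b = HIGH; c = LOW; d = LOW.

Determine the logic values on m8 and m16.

m1 = c OR d = LOW OR LOW = LOW
m2 = m1 XNOR a = LOW XNOR LOW = HIGH
m7 = b NAND c = HIGH NAND LOW = HIGH
m8 = m7 XOR m2 = HIGH XOR HIGH = LOW
m16 = c XOR d = LOW XOR LOW = LOW

m8 = LOW, m16 = LOW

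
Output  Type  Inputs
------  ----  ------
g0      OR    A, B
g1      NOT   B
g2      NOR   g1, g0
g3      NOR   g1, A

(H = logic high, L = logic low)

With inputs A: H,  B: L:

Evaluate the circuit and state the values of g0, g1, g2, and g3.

g0 = H, g1 = H, g2 = L, g3 = L

g0 = A OR B = H OR L = H
g1 = NOT B = NOT L = H
g2 = g1 NOR g0 = H NOR H = L
g3 = g1 NOR A = H NOR H = L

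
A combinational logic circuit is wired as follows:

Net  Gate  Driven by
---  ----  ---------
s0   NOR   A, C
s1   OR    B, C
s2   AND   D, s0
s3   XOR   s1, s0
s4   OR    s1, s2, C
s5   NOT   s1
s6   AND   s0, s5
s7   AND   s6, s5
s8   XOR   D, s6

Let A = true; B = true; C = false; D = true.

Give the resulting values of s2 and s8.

s2 = false, s8 = true

s0 = A NOR C = true NOR false = false
s1 = B OR C = true OR false = true
s2 = D AND s0 = true AND false = false
s5 = NOT s1 = NOT true = false
s6 = s0 AND s5 = false AND false = false
s8 = D XOR s6 = true XOR false = true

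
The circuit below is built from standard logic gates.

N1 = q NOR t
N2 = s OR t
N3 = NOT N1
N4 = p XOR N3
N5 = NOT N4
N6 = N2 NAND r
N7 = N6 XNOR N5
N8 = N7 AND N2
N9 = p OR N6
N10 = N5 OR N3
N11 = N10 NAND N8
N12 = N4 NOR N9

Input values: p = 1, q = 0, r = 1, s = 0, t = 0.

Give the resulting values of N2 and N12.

N2 = 0, N12 = 0

N1 = q NOR t = 0 NOR 0 = 1
N2 = s OR t = 0 OR 0 = 0
N3 = NOT N1 = NOT 1 = 0
N4 = p XOR N3 = 1 XOR 0 = 1
N6 = N2 NAND r = 0 NAND 1 = 1
N9 = p OR N6 = 1 OR 1 = 1
N12 = N4 NOR N9 = 1 NOR 1 = 0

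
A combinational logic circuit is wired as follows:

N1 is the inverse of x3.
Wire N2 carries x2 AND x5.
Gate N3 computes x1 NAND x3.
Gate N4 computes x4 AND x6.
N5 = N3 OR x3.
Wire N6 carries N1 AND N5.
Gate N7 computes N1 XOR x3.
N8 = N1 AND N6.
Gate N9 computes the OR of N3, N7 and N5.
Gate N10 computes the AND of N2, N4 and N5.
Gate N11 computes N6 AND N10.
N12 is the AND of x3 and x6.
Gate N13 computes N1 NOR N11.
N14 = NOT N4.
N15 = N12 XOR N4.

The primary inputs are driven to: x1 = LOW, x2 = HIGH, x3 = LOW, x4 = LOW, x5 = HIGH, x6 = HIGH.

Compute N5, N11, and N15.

N5 = HIGH; N11 = LOW; N15 = LOW

N1 = NOT x3 = NOT LOW = HIGH
N2 = x2 AND x5 = HIGH AND HIGH = HIGH
N3 = x1 NAND x3 = LOW NAND LOW = HIGH
N4 = x4 AND x6 = LOW AND HIGH = LOW
N5 = N3 OR x3 = HIGH OR LOW = HIGH
N6 = N1 AND N5 = HIGH AND HIGH = HIGH
N10 = N2 AND N4 AND N5 = HIGH AND LOW AND HIGH = LOW
N11 = N6 AND N10 = HIGH AND LOW = LOW
N12 = x3 AND x6 = LOW AND HIGH = LOW
N15 = N12 XOR N4 = LOW XOR LOW = LOW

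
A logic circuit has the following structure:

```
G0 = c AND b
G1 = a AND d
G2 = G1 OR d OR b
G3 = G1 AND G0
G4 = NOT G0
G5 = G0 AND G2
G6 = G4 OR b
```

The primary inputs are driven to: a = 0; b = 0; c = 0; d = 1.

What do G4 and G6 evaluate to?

G4 = 1, G6 = 1

G0 = c AND b = 0 AND 0 = 0
G4 = NOT G0 = NOT 0 = 1
G6 = G4 OR b = 1 OR 0 = 1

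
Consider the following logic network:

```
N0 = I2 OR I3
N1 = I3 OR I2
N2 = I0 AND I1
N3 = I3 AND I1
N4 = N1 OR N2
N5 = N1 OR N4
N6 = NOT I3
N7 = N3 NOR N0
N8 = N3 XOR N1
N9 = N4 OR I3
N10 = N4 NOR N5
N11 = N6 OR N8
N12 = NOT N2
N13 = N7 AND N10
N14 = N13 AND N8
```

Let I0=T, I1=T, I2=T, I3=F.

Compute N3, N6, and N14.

N3 = F, N6 = T, N14 = F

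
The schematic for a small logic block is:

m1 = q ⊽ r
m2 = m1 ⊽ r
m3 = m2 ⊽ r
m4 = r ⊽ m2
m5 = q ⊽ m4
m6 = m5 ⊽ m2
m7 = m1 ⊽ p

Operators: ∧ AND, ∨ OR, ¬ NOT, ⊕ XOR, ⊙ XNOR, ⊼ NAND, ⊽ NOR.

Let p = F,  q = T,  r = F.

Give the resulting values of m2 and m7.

m1 = q NOR r = T NOR F = F
m2 = m1 NOR r = F NOR F = T
m7 = m1 NOR p = F NOR F = T

m2 = T  m7 = T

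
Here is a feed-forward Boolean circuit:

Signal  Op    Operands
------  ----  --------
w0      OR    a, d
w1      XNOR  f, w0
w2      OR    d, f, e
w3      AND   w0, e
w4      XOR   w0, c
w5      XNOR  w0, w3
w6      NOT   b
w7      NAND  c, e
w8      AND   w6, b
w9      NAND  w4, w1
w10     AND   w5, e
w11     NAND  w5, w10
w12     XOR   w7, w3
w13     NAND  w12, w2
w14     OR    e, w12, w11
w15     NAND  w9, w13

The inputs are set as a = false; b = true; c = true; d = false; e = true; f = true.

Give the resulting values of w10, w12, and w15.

w10 = true; w12 = false; w15 = false

w0 = a OR d = false OR false = false
w1 = f XNOR w0 = true XNOR false = false
w2 = d OR f OR e = false OR true OR true = true
w3 = w0 AND e = false AND true = false
w4 = w0 XOR c = false XOR true = true
w5 = w0 XNOR w3 = false XNOR false = true
w7 = c NAND e = true NAND true = false
w9 = w4 NAND w1 = true NAND false = true
w10 = w5 AND e = true AND true = true
w12 = w7 XOR w3 = false XOR false = false
w13 = w12 NAND w2 = false NAND true = true
w15 = w9 NAND w13 = true NAND true = false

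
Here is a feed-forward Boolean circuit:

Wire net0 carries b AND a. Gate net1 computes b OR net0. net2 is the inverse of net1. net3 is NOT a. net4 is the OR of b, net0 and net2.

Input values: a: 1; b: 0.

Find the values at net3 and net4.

net3 = 0; net4 = 1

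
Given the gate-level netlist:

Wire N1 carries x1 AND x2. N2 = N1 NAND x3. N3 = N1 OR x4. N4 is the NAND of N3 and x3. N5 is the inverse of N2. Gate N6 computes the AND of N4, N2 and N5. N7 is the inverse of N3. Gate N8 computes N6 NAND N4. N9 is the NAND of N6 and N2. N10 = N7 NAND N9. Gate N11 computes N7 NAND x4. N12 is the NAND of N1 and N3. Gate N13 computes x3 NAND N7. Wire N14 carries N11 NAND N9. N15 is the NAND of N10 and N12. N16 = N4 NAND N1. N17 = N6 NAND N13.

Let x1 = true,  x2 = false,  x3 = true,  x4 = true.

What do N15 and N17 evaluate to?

N15 = false, N17 = true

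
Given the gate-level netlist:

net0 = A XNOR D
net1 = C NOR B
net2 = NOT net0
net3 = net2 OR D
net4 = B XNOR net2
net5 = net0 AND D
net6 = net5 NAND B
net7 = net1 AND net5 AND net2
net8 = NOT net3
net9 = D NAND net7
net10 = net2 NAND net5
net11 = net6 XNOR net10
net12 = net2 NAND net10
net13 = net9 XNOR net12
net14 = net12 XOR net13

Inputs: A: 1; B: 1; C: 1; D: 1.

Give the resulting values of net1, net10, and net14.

net0 = A XNOR D = 1 XNOR 1 = 1
net1 = C NOR B = 1 NOR 1 = 0
net2 = NOT net0 = NOT 1 = 0
net5 = net0 AND D = 1 AND 1 = 1
net7 = net1 AND net5 AND net2 = 0 AND 1 AND 0 = 0
net9 = D NAND net7 = 1 NAND 0 = 1
net10 = net2 NAND net5 = 0 NAND 1 = 1
net12 = net2 NAND net10 = 0 NAND 1 = 1
net13 = net9 XNOR net12 = 1 XNOR 1 = 1
net14 = net12 XOR net13 = 1 XOR 1 = 0

net1 = 0, net10 = 1, net14 = 0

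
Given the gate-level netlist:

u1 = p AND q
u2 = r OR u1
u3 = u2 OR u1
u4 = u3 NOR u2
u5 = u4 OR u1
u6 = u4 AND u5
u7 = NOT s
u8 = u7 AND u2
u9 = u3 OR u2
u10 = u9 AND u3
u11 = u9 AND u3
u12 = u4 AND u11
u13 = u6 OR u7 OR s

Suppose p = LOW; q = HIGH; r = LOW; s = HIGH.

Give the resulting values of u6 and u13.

u6 = HIGH  u13 = HIGH

u1 = p AND q = LOW AND HIGH = LOW
u2 = r OR u1 = LOW OR LOW = LOW
u3 = u2 OR u1 = LOW OR LOW = LOW
u4 = u3 NOR u2 = LOW NOR LOW = HIGH
u5 = u4 OR u1 = HIGH OR LOW = HIGH
u6 = u4 AND u5 = HIGH AND HIGH = HIGH
u7 = NOT s = NOT HIGH = LOW
u13 = u6 OR u7 OR s = HIGH OR LOW OR HIGH = HIGH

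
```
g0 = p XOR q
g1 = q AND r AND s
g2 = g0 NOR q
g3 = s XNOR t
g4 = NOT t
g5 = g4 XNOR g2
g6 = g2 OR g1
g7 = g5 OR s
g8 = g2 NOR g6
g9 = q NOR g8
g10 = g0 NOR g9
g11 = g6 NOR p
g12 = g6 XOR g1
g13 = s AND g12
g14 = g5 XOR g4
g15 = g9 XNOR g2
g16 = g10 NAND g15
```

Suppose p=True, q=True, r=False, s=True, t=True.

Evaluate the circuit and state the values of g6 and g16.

g6 = False; g16 = False

g0 = p XOR q = True XOR True = False
g1 = q AND r AND s = True AND False AND True = False
g2 = g0 NOR q = False NOR True = False
g6 = g2 OR g1 = False OR False = False
g8 = g2 NOR g6 = False NOR False = True
g9 = q NOR g8 = True NOR True = False
g10 = g0 NOR g9 = False NOR False = True
g15 = g9 XNOR g2 = False XNOR False = True
g16 = g10 NAND g15 = True NAND True = False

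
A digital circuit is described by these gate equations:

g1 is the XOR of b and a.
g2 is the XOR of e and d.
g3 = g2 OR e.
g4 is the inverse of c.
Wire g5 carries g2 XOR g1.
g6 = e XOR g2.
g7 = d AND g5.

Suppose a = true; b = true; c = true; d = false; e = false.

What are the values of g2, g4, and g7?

g1 = b XOR a = true XOR true = false
g2 = e XOR d = false XOR false = false
g4 = NOT c = NOT true = false
g5 = g2 XOR g1 = false XOR false = false
g7 = d AND g5 = false AND false = false

g2 = false, g4 = false, g7 = false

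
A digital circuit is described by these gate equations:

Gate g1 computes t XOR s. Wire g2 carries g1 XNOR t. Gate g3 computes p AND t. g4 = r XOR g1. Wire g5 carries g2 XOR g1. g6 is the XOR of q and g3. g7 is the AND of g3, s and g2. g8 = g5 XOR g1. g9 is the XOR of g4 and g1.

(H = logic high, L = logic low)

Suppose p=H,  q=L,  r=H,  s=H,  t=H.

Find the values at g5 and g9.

g5 = L; g9 = H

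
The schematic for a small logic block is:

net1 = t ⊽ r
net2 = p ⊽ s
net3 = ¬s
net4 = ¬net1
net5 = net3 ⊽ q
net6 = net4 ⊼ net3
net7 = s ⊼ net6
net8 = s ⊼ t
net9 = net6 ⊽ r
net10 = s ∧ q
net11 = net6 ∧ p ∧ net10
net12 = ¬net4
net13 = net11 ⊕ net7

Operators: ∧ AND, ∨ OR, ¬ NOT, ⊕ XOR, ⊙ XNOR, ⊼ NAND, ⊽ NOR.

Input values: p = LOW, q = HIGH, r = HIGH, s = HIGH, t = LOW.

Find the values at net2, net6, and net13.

net2 = LOW  net6 = HIGH  net13 = LOW

net1 = t NOR r = LOW NOR HIGH = LOW
net2 = p NOR s = LOW NOR HIGH = LOW
net3 = NOT s = NOT HIGH = LOW
net4 = NOT net1 = NOT LOW = HIGH
net6 = net4 NAND net3 = HIGH NAND LOW = HIGH
net7 = s NAND net6 = HIGH NAND HIGH = LOW
net10 = s AND q = HIGH AND HIGH = HIGH
net11 = net6 AND p AND net10 = HIGH AND LOW AND HIGH = LOW
net13 = net11 XOR net7 = LOW XOR LOW = LOW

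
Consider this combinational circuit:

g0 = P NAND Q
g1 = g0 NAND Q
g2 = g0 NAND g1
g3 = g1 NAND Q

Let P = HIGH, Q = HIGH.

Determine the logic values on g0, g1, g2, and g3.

g0 = LOW, g1 = HIGH, g2 = HIGH, g3 = LOW

g0 = P NAND Q = HIGH NAND HIGH = LOW
g1 = g0 NAND Q = LOW NAND HIGH = HIGH
g2 = g0 NAND g1 = LOW NAND HIGH = HIGH
g3 = g1 NAND Q = HIGH NAND HIGH = LOW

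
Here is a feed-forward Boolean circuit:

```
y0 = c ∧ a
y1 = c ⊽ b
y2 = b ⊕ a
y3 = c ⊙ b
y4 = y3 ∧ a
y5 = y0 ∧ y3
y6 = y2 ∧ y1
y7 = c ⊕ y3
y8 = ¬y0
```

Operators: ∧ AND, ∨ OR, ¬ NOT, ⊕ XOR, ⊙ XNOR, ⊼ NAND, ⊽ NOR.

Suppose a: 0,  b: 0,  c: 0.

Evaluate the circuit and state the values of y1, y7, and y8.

y1 = 1  y7 = 1  y8 = 1

y0 = c AND a = 0 AND 0 = 0
y1 = c NOR b = 0 NOR 0 = 1
y3 = c XNOR b = 0 XNOR 0 = 1
y7 = c XOR y3 = 0 XOR 1 = 1
y8 = NOT y0 = NOT 0 = 1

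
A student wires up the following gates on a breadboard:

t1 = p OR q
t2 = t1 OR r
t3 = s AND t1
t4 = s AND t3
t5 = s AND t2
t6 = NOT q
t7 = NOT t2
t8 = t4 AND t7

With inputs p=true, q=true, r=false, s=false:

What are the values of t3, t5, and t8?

t3 = false  t5 = false  t8 = false

t1 = p OR q = true OR true = true
t2 = t1 OR r = true OR false = true
t3 = s AND t1 = false AND true = false
t4 = s AND t3 = false AND false = false
t5 = s AND t2 = false AND true = false
t7 = NOT t2 = NOT true = false
t8 = t4 AND t7 = false AND false = false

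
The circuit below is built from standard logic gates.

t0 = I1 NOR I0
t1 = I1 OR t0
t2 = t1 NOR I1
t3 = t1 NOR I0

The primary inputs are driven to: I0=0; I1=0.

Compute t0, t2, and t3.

t0 = I1 NOR I0 = 0 NOR 0 = 1
t1 = I1 OR t0 = 0 OR 1 = 1
t2 = t1 NOR I1 = 1 NOR 0 = 0
t3 = t1 NOR I0 = 1 NOR 0 = 0

t0 = 1; t2 = 0; t3 = 0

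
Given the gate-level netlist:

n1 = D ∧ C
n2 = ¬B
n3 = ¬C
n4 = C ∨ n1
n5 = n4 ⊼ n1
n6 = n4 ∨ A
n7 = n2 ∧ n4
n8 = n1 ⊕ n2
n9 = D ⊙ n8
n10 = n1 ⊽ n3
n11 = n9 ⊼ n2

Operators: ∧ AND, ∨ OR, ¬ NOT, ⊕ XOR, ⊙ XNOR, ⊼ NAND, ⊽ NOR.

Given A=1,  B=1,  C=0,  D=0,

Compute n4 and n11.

n4 = 0, n11 = 1

n1 = D AND C = 0 AND 0 = 0
n2 = NOT B = NOT 1 = 0
n4 = C OR n1 = 0 OR 0 = 0
n8 = n1 XOR n2 = 0 XOR 0 = 0
n9 = D XNOR n8 = 0 XNOR 0 = 1
n11 = n9 NAND n2 = 1 NAND 0 = 1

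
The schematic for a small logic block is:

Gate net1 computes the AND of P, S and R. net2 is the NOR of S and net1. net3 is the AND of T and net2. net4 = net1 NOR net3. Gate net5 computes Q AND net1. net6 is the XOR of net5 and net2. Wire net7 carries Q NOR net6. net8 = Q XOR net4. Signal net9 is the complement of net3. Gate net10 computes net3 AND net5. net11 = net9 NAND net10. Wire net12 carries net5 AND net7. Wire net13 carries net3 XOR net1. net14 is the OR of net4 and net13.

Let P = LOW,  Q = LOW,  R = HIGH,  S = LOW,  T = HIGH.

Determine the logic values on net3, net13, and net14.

net1 = P AND S AND R = LOW AND LOW AND HIGH = LOW
net2 = S NOR net1 = LOW NOR LOW = HIGH
net3 = T AND net2 = HIGH AND HIGH = HIGH
net4 = net1 NOR net3 = LOW NOR HIGH = LOW
net13 = net3 XOR net1 = HIGH XOR LOW = HIGH
net14 = net4 OR net13 = LOW OR HIGH = HIGH

net3 = HIGH; net13 = HIGH; net14 = HIGH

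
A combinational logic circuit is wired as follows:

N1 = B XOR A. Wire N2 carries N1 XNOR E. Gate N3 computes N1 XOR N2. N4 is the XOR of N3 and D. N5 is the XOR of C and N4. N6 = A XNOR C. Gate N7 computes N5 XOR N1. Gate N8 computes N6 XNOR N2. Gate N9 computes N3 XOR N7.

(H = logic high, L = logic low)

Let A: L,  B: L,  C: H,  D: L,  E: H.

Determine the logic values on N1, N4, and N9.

N1 = L, N4 = L, N9 = H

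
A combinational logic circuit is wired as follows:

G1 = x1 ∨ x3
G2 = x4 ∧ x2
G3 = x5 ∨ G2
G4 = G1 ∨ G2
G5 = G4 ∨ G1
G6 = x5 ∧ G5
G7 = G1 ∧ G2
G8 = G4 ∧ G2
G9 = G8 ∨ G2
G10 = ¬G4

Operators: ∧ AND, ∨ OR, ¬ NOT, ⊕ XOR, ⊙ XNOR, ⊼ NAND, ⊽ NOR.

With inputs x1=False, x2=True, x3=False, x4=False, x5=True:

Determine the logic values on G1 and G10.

G1 = False, G10 = True

G1 = x1 OR x3 = False OR False = False
G2 = x4 AND x2 = False AND True = False
G4 = G1 OR G2 = False OR False = False
G10 = NOT G4 = NOT False = True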